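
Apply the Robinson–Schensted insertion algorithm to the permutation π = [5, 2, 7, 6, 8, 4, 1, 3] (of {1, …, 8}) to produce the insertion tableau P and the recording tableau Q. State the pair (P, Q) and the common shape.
P = [1, 3, 8] / [2, 4] / [5, 6] / [7];  Q = [1, 3, 5] / [2, 4] / [6, 8] / [7];  common shape = (3, 2, 2, 1)

Row-insert the values π_1, π_2, … into P one at a time, bumping the leftmost entry strictly greater than the inserted value down to the next row. The recording tableau Q records, in position (i, j), the step at which that cell was added to P.
  Insert 5 (step 1): P = [5];  Q = [1]
  Insert 2 (step 2): P = [2] / [5];  Q = [1] / [2]
  Insert 7 (step 3): P = [2, 7] / [5];  Q = [1, 3] / [2]
  Insert 6 (step 4): P = [2, 6] / [5, 7];  Q = [1, 3] / [2, 4]
  Insert 8 (step 5): P = [2, 6, 8] / [5, 7];  Q = [1, 3, 5] / [2, 4]
  Insert 4 (step 6): P = [2, 4, 8] / [5, 6] / [7];  Q = [1, 3, 5] / [2, 4] / [6]
  Insert 1 (step 7): P = [1, 4, 8] / [2, 6] / [5] / [7];  Q = [1, 3, 5] / [2, 4] / [6] / [7]
  Insert 3 (step 8): P = [1, 3, 8] / [2, 4] / [5, 6] / [7];  Q = [1, 3, 5] / [2, 4] / [6, 8] / [7]
Final shape: (3, 2, 2, 1).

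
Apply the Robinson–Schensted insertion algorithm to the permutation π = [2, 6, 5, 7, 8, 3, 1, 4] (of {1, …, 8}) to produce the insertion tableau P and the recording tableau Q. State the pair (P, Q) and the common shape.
P = [1, 3, 4, 8] / [2, 7] / [5] / [6];  Q = [1, 2, 4, 5] / [3, 8] / [6] / [7];  common shape = (4, 2, 1, 1)

Row-insert the values π_1, π_2, … into P one at a time, bumping the leftmost entry strictly greater than the inserted value down to the next row. The recording tableau Q records, in position (i, j), the step at which that cell was added to P.
  Insert 2 (step 1): P = [2];  Q = [1]
  Insert 6 (step 2): P = [2, 6];  Q = [1, 2]
  Insert 5 (step 3): P = [2, 5] / [6];  Q = [1, 2] / [3]
  Insert 7 (step 4): P = [2, 5, 7] / [6];  Q = [1, 2, 4] / [3]
  Insert 8 (step 5): P = [2, 5, 7, 8] / [6];  Q = [1, 2, 4, 5] / [3]
  Insert 3 (step 6): P = [2, 3, 7, 8] / [5] / [6];  Q = [1, 2, 4, 5] / [3] / [6]
  Insert 1 (step 7): P = [1, 3, 7, 8] / [2] / [5] / [6];  Q = [1, 2, 4, 5] / [3] / [6] / [7]
  Insert 4 (step 8): P = [1, 3, 4, 8] / [2, 7] / [5] / [6];  Q = [1, 2, 4, 5] / [3, 8] / [6] / [7]
Final shape: (4, 2, 1, 1).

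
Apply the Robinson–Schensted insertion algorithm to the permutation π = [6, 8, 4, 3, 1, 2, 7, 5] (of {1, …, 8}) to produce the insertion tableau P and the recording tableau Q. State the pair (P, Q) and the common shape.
P = [1, 2, 5] / [3, 7] / [4, 8] / [6];  Q = [1, 2, 7] / [3, 6] / [4, 8] / [5];  common shape = (3, 2, 2, 1)

Row-insert the values π_1, π_2, … into P one at a time, bumping the leftmost entry strictly greater than the inserted value down to the next row. The recording tableau Q records, in position (i, j), the step at which that cell was added to P.
  Insert 6 (step 1): P = [6];  Q = [1]
  Insert 8 (step 2): P = [6, 8];  Q = [1, 2]
  Insert 4 (step 3): P = [4, 8] / [6];  Q = [1, 2] / [3]
  Insert 3 (step 4): P = [3, 8] / [4] / [6];  Q = [1, 2] / [3] / [4]
  Insert 1 (step 5): P = [1, 8] / [3] / [4] / [6];  Q = [1, 2] / [3] / [4] / [5]
  Insert 2 (step 6): P = [1, 2] / [3, 8] / [4] / [6];  Q = [1, 2] / [3, 6] / [4] / [5]
  Insert 7 (step 7): P = [1, 2, 7] / [3, 8] / [4] / [6];  Q = [1, 2, 7] / [3, 6] / [4] / [5]
  Insert 5 (step 8): P = [1, 2, 5] / [3, 7] / [4, 8] / [6];  Q = [1, 2, 7] / [3, 6] / [4, 8] / [5]
Final shape: (3, 2, 2, 1).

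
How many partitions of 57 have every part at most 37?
p(57, parts ≤ 37) = 612067

Use the recurrence p(n, m) = p(n, m−1) + p(n−m, m): either the largest part is < m (count p(n, m−1)) or the largest part is exactly m (remove one copy of m, count p(n−m, m)). With p(0, ·) = 1 this gives p(57, parts ≤ 37) = 612067. (By conjugating Young diagrams, this also counts partitions of 57 into at most 37 parts.)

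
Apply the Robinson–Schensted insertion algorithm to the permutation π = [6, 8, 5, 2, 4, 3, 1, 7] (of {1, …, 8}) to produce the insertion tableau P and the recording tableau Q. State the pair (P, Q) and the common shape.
P = [1, 3, 7] / [2, 8] / [4] / [5] / [6];  Q = [1, 2, 8] / [3, 5] / [4] / [6] / [7];  common shape = (3, 2, 1, 1, 1)

Row-insert the values π_1, π_2, … into P one at a time, bumping the leftmost entry strictly greater than the inserted value down to the next row. The recording tableau Q records, in position (i, j), the step at which that cell was added to P.
  Insert 6 (step 1): P = [6];  Q = [1]
  Insert 8 (step 2): P = [6, 8];  Q = [1, 2]
  Insert 5 (step 3): P = [5, 8] / [6];  Q = [1, 2] / [3]
  Insert 2 (step 4): P = [2, 8] / [5] / [6];  Q = [1, 2] / [3] / [4]
  Insert 4 (step 5): P = [2, 4] / [5, 8] / [6];  Q = [1, 2] / [3, 5] / [4]
  Insert 3 (step 6): P = [2, 3] / [4, 8] / [5] / [6];  Q = [1, 2] / [3, 5] / [4] / [6]
  Insert 1 (step 7): P = [1, 3] / [2, 8] / [4] / [5] / [6];  Q = [1, 2] / [3, 5] / [4] / [6] / [7]
  Insert 7 (step 8): P = [1, 3, 7] / [2, 8] / [4] / [5] / [6];  Q = [1, 2, 8] / [3, 5] / [4] / [6] / [7]
Final shape: (3, 2, 1, 1, 1).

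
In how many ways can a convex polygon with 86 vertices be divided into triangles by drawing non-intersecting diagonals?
C_84 = 270557451039395118028642463289168566420671280440

These polygon triangulations are counted by the Catalan number C_n = (1/(n + 1)) · C(2n, n). For n = 84: C_84 = (1/85) · C(168, 84) = 22997383338348585032434609379579328145757058837400/85 = 270557451039395118028642463289168566420671280440.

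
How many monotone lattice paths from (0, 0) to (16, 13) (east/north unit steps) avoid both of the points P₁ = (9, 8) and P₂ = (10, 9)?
Number of paths = 39421215

Inclusion–exclusion. Total paths: C(29, 16) = 67863915. Through P₁: C(17, 9)·C(12, 7) = 19253520. Through P₂: C(19, 10)·C(10, 6) = 19399380. Since P₁ is strictly southwest of P₂, a monotone path through both must visit P₁ then P₂; paths through both = C(17, 9)·C(2, 1)·C(10, 6) = 10210200. Avoid both = 67863915 − 19253520 − 19399380 + 10210200 = 39421215.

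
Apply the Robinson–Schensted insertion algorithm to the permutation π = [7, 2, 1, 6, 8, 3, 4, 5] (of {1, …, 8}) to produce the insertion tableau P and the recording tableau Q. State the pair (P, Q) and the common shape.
P = [1, 3, 4, 5] / [2, 6, 8] / [7];  Q = [1, 4, 5, 8] / [2, 6, 7] / [3];  common shape = (4, 3, 1)

Row-insert the values π_1, π_2, … into P one at a time, bumping the leftmost entry strictly greater than the inserted value down to the next row. The recording tableau Q records, in position (i, j), the step at which that cell was added to P.
  Insert 7 (step 1): P = [7];  Q = [1]
  Insert 2 (step 2): P = [2] / [7];  Q = [1] / [2]
  Insert 1 (step 3): P = [1] / [2] / [7];  Q = [1] / [2] / [3]
  Insert 6 (step 4): P = [1, 6] / [2] / [7];  Q = [1, 4] / [2] / [3]
  Insert 8 (step 5): P = [1, 6, 8] / [2] / [7];  Q = [1, 4, 5] / [2] / [3]
  Insert 3 (step 6): P = [1, 3, 8] / [2, 6] / [7];  Q = [1, 4, 5] / [2, 6] / [3]
  Insert 4 (step 7): P = [1, 3, 4] / [2, 6, 8] / [7];  Q = [1, 4, 5] / [2, 6, 7] / [3]
  Insert 5 (step 8): P = [1, 3, 4, 5] / [2, 6, 8] / [7];  Q = [1, 4, 5, 8] / [2, 6, 7] / [3]
Final shape: (4, 3, 1).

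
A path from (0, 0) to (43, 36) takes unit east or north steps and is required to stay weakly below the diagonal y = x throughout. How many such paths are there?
Number of paths = 7237577480931700810180

By the reflection principle (André's argument), the number of monotone paths to (43, 36) with n ≤ m that never go above y = x is C(79, 43) − C(79, 44) = 39806676145124354455990 − 32569098664192653645810 = 7237577480931700810180.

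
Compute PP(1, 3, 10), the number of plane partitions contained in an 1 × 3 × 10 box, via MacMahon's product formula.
PP(1, 3, 10) = 286

Evaluate the triple product over i = 1..1, j = 1..3, k = 1..10. The factors are (2/1) · (3/2) · (4/3) · (5/4) · (6/5) · (7/6) · (8/7) · (9/8) · … (30 factors total). The numerators and denominators telescope so the product is an integer; carrying out the multiplication exactly gives PP(1, 3, 10) = 286.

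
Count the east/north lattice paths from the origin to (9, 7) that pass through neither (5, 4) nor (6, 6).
Number of paths = 4846

Inclusion–exclusion. Total paths: C(16, 9) = 11440. Through P₁: C(9, 5)·C(7, 4) = 4410. Through P₂: C(12, 6)·C(4, 3) = 3696. Since P₁ is strictly southwest of P₂, a monotone path through both must visit P₁ then P₂; paths through both = C(9, 5)·C(3, 1)·C(4, 3) = 1512. Avoid both = 11440 − 4410 − 3696 + 1512 = 4846.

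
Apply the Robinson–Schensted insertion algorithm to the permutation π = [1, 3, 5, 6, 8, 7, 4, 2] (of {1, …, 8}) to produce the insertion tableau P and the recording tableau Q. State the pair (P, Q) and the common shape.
P = [1, 2, 4, 6, 7] / [3] / [5] / [8];  Q = [1, 2, 3, 4, 5] / [6] / [7] / [8];  common shape = (5, 1, 1, 1)

Row-insert the values π_1, π_2, … into P one at a time, bumping the leftmost entry strictly greater than the inserted value down to the next row. The recording tableau Q records, in position (i, j), the step at which that cell was added to P.
  Insert 1 (step 1): P = [1];  Q = [1]
  Insert 3 (step 2): P = [1, 3];  Q = [1, 2]
  Insert 5 (step 3): P = [1, 3, 5];  Q = [1, 2, 3]
  Insert 6 (step 4): P = [1, 3, 5, 6];  Q = [1, 2, 3, 4]
  Insert 8 (step 5): P = [1, 3, 5, 6, 8];  Q = [1, 2, 3, 4, 5]
  Insert 7 (step 6): P = [1, 3, 5, 6, 7] / [8];  Q = [1, 2, 3, 4, 5] / [6]
  Insert 4 (step 7): P = [1, 3, 4, 6, 7] / [5] / [8];  Q = [1, 2, 3, 4, 5] / [6] / [7]
  Insert 2 (step 8): P = [1, 2, 4, 6, 7] / [3] / [5] / [8];  Q = [1, 2, 3, 4, 5] / [6] / [7] / [8]
Final shape: (5, 1, 1, 1).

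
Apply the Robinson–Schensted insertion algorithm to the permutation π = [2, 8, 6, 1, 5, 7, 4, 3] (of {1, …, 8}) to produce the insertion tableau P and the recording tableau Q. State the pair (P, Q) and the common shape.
P = [1, 3, 7] / [2, 4] / [5] / [6] / [8];  Q = [1, 2, 6] / [3, 5] / [4] / [7] / [8];  common shape = (3, 2, 1, 1, 1)

Row-insert the values π_1, π_2, … into P one at a time, bumping the leftmost entry strictly greater than the inserted value down to the next row. The recording tableau Q records, in position (i, j), the step at which that cell was added to P.
  Insert 2 (step 1): P = [2];  Q = [1]
  Insert 8 (step 2): P = [2, 8];  Q = [1, 2]
  Insert 6 (step 3): P = [2, 6] / [8];  Q = [1, 2] / [3]
  Insert 1 (step 4): P = [1, 6] / [2] / [8];  Q = [1, 2] / [3] / [4]
  Insert 5 (step 5): P = [1, 5] / [2, 6] / [8];  Q = [1, 2] / [3, 5] / [4]
  Insert 7 (step 6): P = [1, 5, 7] / [2, 6] / [8];  Q = [1, 2, 6] / [3, 5] / [4]
  Insert 4 (step 7): P = [1, 4, 7] / [2, 5] / [6] / [8];  Q = [1, 2, 6] / [3, 5] / [4] / [7]
  Insert 3 (step 8): P = [1, 3, 7] / [2, 4] / [5] / [6] / [8];  Q = [1, 2, 6] / [3, 5] / [4] / [7] / [8]
Final shape: (3, 2, 1, 1, 1).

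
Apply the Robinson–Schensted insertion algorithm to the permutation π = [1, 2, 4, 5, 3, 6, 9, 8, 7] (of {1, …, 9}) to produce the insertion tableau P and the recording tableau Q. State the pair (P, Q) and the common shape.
P = [1, 2, 3, 5, 6, 7] / [4, 8] / [9];  Q = [1, 2, 3, 4, 6, 7] / [5, 8] / [9];  common shape = (6, 2, 1)

Row-insert the values π_1, π_2, … into P one at a time, bumping the leftmost entry strictly greater than the inserted value down to the next row. The recording tableau Q records, in position (i, j), the step at which that cell was added to P.
  Insert 1 (step 1): P = [1];  Q = [1]
  Insert 2 (step 2): P = [1, 2];  Q = [1, 2]
  Insert 4 (step 3): P = [1, 2, 4];  Q = [1, 2, 3]
  Insert 5 (step 4): P = [1, 2, 4, 5];  Q = [1, 2, 3, 4]
  Insert 3 (step 5): P = [1, 2, 3, 5] / [4];  Q = [1, 2, 3, 4] / [5]
  Insert 6 (step 6): P = [1, 2, 3, 5, 6] / [4];  Q = [1, 2, 3, 4, 6] / [5]
  Insert 9 (step 7): P = [1, 2, 3, 5, 6, 9] / [4];  Q = [1, 2, 3, 4, 6, 7] / [5]
  Insert 8 (step 8): P = [1, 2, 3, 5, 6, 8] / [4, 9];  Q = [1, 2, 3, 4, 6, 7] / [5, 8]
  Insert 7 (step 9): P = [1, 2, 3, 5, 6, 7] / [4, 8] / [9];  Q = [1, 2, 3, 4, 6, 7] / [5, 8] / [9]
Final shape: (6, 2, 1).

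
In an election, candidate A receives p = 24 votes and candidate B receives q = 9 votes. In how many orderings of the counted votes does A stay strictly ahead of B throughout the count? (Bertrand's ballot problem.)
Strict-lead orderings = 17530500

Total orderings of the 33 votes with 24 for A: C(33, 24) = 38567100. By the Bertrand ballot formula (Cycle Lemma / reflection principle), the number of orderings in which A is strictly ahead of B throughout is (p − q)/(p + q) · C(p + q, p) = (24 − 9)/(24 + 9) · 38567100 = 17530500.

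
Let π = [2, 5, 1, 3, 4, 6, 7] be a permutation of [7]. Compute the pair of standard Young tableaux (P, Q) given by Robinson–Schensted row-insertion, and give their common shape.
P = [1, 3, 4, 6, 7] / [2, 5];  Q = [1, 2, 5, 6, 7] / [3, 4];  common shape = (5, 2)

Row-insert the values π_1, π_2, … into P one at a time, bumping the leftmost entry strictly greater than the inserted value down to the next row. The recording tableau Q records, in position (i, j), the step at which that cell was added to P.
  Insert 2 (step 1): P = [2];  Q = [1]
  Insert 5 (step 2): P = [2, 5];  Q = [1, 2]
  Insert 1 (step 3): P = [1, 5] / [2];  Q = [1, 2] / [3]
  Insert 3 (step 4): P = [1, 3] / [2, 5];  Q = [1, 2] / [3, 4]
  Insert 4 (step 5): P = [1, 3, 4] / [2, 5];  Q = [1, 2, 5] / [3, 4]
  Insert 6 (step 6): P = [1, 3, 4, 6] / [2, 5];  Q = [1, 2, 5, 6] / [3, 4]
  Insert 7 (step 7): P = [1, 3, 4, 6, 7] / [2, 5];  Q = [1, 2, 5, 6, 7] / [3, 4]
Final shape: (5, 2).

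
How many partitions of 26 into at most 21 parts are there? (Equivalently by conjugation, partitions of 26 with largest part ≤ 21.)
p(26, parts ≤ 21) = 2424

Use the recurrence p(n, m) = p(n, m−1) + p(n−m, m): either the largest part is < m (count p(n, m−1)) or the largest part is exactly m (remove one copy of m, count p(n−m, m)). With p(0, ·) = 1 this gives p(26, parts ≤ 21) = 2424. (By conjugating Young diagrams, this also counts partitions of 26 into at most 21 parts.)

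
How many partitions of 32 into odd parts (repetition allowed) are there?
p_odd(32) = 390

Enumerate partitions using only odd parts via the recurrence o(n, m) = o(n, m−2) + o(n−m, m) over odd m, starting from the largest odd part ≤ n. This gives p_odd(32) = 390. (Euler's theorem: equals the count of distinct-part partitions.)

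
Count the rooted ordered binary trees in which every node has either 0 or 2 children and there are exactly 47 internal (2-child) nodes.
C_47 = 33868773757191046886429490

These full binary trees are counted by the Catalan number C_n = (1/(n + 1)) · C(2n, n). For n = 47: C_47 = (1/48) · C(94, 47) = 1625701140345170250548615520/48 = 33868773757191046886429490.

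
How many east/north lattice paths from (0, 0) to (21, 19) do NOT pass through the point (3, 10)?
Number of paths = 129941976450

Total paths from (0, 0) to (21, 19): C(40, 21) = 131282408400. Paths through (3, 10): (paths (0, 0) → (3, 10)) × (paths (3, 10) → (21, 19)) = C(13, 3) · C(27, 18) = 286 · 4686825 = 1340431950. Avoidance count = 131282408400 − 1340431950 = 129941976450.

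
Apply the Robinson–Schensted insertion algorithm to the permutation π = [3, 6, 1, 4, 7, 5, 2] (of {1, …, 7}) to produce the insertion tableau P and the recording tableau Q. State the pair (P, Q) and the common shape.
P = [1, 2, 5] / [3, 4, 7] / [6];  Q = [1, 2, 5] / [3, 4, 6] / [7];  common shape = (3, 3, 1)

Row-insert the values π_1, π_2, … into P one at a time, bumping the leftmost entry strictly greater than the inserted value down to the next row. The recording tableau Q records, in position (i, j), the step at which that cell was added to P.
  Insert 3 (step 1): P = [3];  Q = [1]
  Insert 6 (step 2): P = [3, 6];  Q = [1, 2]
  Insert 1 (step 3): P = [1, 6] / [3];  Q = [1, 2] / [3]
  Insert 4 (step 4): P = [1, 4] / [3, 6];  Q = [1, 2] / [3, 4]
  Insert 7 (step 5): P = [1, 4, 7] / [3, 6];  Q = [1, 2, 5] / [3, 4]
  Insert 5 (step 6): P = [1, 4, 5] / [3, 6, 7];  Q = [1, 2, 5] / [3, 4, 6]
  Insert 2 (step 7): P = [1, 2, 5] / [3, 4, 7] / [6];  Q = [1, 2, 5] / [3, 4, 6] / [7]
Final shape: (3, 3, 1).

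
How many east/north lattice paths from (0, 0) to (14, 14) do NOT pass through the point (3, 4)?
Number of paths = 27771540

Total paths from (0, 0) to (14, 14): C(28, 14) = 40116600. Paths through (3, 4): (paths (0, 0) → (3, 4)) × (paths (3, 4) → (14, 14)) = C(7, 3) · C(21, 11) = 35 · 352716 = 12345060. Avoidance count = 40116600 − 12345060 = 27771540.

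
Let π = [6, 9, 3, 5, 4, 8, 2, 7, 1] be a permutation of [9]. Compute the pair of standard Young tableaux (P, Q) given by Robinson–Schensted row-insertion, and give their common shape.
P = [1, 4, 7] / [2, 8] / [3, 9] / [5] / [6];  Q = [1, 2, 6] / [3, 4] / [5, 8] / [7] / [9];  common shape = (3, 2, 2, 1, 1)

Row-insert the values π_1, π_2, … into P one at a time, bumping the leftmost entry strictly greater than the inserted value down to the next row. The recording tableau Q records, in position (i, j), the step at which that cell was added to P.
  Insert 6 (step 1): P = [6];  Q = [1]
  Insert 9 (step 2): P = [6, 9];  Q = [1, 2]
  Insert 3 (step 3): P = [3, 9] / [6];  Q = [1, 2] / [3]
  Insert 5 (step 4): P = [3, 5] / [6, 9];  Q = [1, 2] / [3, 4]
  Insert 4 (step 5): P = [3, 4] / [5, 9] / [6];  Q = [1, 2] / [3, 4] / [5]
  Insert 8 (step 6): P = [3, 4, 8] / [5, 9] / [6];  Q = [1, 2, 6] / [3, 4] / [5]
  Insert 2 (step 7): P = [2, 4, 8] / [3, 9] / [5] / [6];  Q = [1, 2, 6] / [3, 4] / [5] / [7]
  Insert 7 (step 8): P = [2, 4, 7] / [3, 8] / [5, 9] / [6];  Q = [1, 2, 6] / [3, 4] / [5, 8] / [7]
  Insert 1 (step 9): P = [1, 4, 7] / [2, 8] / [3, 9] / [5] / [6];  Q = [1, 2, 6] / [3, 4] / [5, 8] / [7] / [9]
Final shape: (3, 2, 2, 1, 1).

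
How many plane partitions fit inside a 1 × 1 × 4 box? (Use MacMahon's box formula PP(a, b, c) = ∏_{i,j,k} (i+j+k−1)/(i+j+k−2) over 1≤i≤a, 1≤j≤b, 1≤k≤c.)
PP(1, 1, 4) = 5

Evaluate the triple product over i = 1..1, j = 1..1, k = 1..4. The factors are (2/1) · (3/2) · (4/3) · (5/4). The numerators and denominators telescope so the product is an integer; carrying out the multiplication exactly gives PP(1, 1, 4) = 5.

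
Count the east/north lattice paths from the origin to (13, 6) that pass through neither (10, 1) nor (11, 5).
Number of paths = 13577

Inclusion–exclusion. Total paths: C(19, 13) = 27132. Through P₁: C(11, 10)·C(8, 3) = 616. Through P₂: C(16, 11)·C(3, 2) = 13104. Since P₁ is strictly southwest of P₂, a monotone path through both must visit P₁ then P₂; paths through both = C(11, 10)·C(5, 1)·C(3, 2) = 165. Avoid both = 27132 − 616 − 13104 + 165 = 13577.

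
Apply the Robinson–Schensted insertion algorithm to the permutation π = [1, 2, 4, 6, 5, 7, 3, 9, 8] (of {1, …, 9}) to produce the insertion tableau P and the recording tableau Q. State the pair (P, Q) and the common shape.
P = [1, 2, 3, 5, 7, 8] / [4, 9] / [6];  Q = [1, 2, 3, 4, 6, 8] / [5, 9] / [7];  common shape = (6, 2, 1)

Row-insert the values π_1, π_2, … into P one at a time, bumping the leftmost entry strictly greater than the inserted value down to the next row. The recording tableau Q records, in position (i, j), the step at which that cell was added to P.
  Insert 1 (step 1): P = [1];  Q = [1]
  Insert 2 (step 2): P = [1, 2];  Q = [1, 2]
  Insert 4 (step 3): P = [1, 2, 4];  Q = [1, 2, 3]
  Insert 6 (step 4): P = [1, 2, 4, 6];  Q = [1, 2, 3, 4]
  Insert 5 (step 5): P = [1, 2, 4, 5] / [6];  Q = [1, 2, 3, 4] / [5]
  Insert 7 (step 6): P = [1, 2, 4, 5, 7] / [6];  Q = [1, 2, 3, 4, 6] / [5]
  Insert 3 (step 7): P = [1, 2, 3, 5, 7] / [4] / [6];  Q = [1, 2, 3, 4, 6] / [5] / [7]
  Insert 9 (step 8): P = [1, 2, 3, 5, 7, 9] / [4] / [6];  Q = [1, 2, 3, 4, 6, 8] / [5] / [7]
  Insert 8 (step 9): P = [1, 2, 3, 5, 7, 8] / [4, 9] / [6];  Q = [1, 2, 3, 4, 6, 8] / [5, 9] / [7]
Final shape: (6, 2, 1).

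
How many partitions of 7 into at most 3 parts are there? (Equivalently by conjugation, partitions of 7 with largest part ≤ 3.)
p(7, parts ≤ 3) = 8

Partitions of 7 with all parts ≤ 3: 3+3+1, 3+2+2, 3+2+1+1, 3+1+1+1+1, 2+2+2+1, 2+2+1+1+1, 2+1+1+1+1+1, 1+1+1+1+1+1+1. Count = 8.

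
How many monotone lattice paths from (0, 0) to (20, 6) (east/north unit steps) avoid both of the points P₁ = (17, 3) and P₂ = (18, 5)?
Number of paths = 116743

Inclusion–exclusion. Total paths: C(26, 20) = 230230. Through P₁: C(20, 17)·C(6, 3) = 22800. Through P₂: C(23, 18)·C(3, 2) = 100947. Since P₁ is strictly southwest of P₂, a monotone path through both must visit P₁ then P₂; paths through both = C(20, 17)·C(3, 1)·C(3, 2) = 10260. Avoid both = 230230 − 22800 − 100947 + 10260 = 116743.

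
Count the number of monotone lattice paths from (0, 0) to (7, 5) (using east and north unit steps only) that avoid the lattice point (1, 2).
Number of paths = 540

Total paths from (0, 0) to (7, 5): C(12, 7) = 792. Paths through (1, 2): (paths (0, 0) → (1, 2)) × (paths (1, 2) → (7, 5)) = C(3, 1) · C(9, 6) = 3 · 84 = 252. Avoidance count = 792 − 252 = 540.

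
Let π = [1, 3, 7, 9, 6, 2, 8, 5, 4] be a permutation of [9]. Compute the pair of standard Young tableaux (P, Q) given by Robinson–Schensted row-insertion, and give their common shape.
P = [1, 2, 4, 8] / [3, 5] / [6, 9] / [7];  Q = [1, 2, 3, 4] / [5, 7] / [6, 8] / [9];  common shape = (4, 2, 2, 1)

Row-insert the values π_1, π_2, … into P one at a time, bumping the leftmost entry strictly greater than the inserted value down to the next row. The recording tableau Q records, in position (i, j), the step at which that cell was added to P.
  Insert 1 (step 1): P = [1];  Q = [1]
  Insert 3 (step 2): P = [1, 3];  Q = [1, 2]
  Insert 7 (step 3): P = [1, 3, 7];  Q = [1, 2, 3]
  Insert 9 (step 4): P = [1, 3, 7, 9];  Q = [1, 2, 3, 4]
  Insert 6 (step 5): P = [1, 3, 6, 9] / [7];  Q = [1, 2, 3, 4] / [5]
  Insert 2 (step 6): P = [1, 2, 6, 9] / [3] / [7];  Q = [1, 2, 3, 4] / [5] / [6]
  Insert 8 (step 7): P = [1, 2, 6, 8] / [3, 9] / [7];  Q = [1, 2, 3, 4] / [5, 7] / [6]
  Insert 5 (step 8): P = [1, 2, 5, 8] / [3, 6] / [7, 9];  Q = [1, 2, 3, 4] / [5, 7] / [6, 8]
  Insert 4 (step 9): P = [1, 2, 4, 8] / [3, 5] / [6, 9] / [7];  Q = [1, 2, 3, 4] / [5, 7] / [6, 8] / [9]
Final shape: (4, 2, 2, 1).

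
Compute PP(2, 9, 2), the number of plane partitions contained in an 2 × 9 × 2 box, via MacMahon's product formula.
PP(2, 9, 2) = 1210

Evaluate the triple product over i = 1..2, j = 1..9, k = 1..2. The factors are (2/1) · (3/2) · (3/2) · (4/3) · (4/3) · (5/4) · (5/4) · (6/5) · … (36 factors total). The numerators and denominators telescope so the product is an integer; carrying out the multiplication exactly gives PP(2, 9, 2) = 1210.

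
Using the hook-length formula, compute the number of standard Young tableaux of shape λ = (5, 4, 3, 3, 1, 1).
# SYT of shape (5, 4, 3, 3, 1, 1) = 2450448

Hook-length formula: f^λ = n! / Π hook(c), product over all cells c of the Young diagram. For λ = (5, 4, 3, 3, 1, 1), n = 17 boxes. Hook lengths by row (left-to-right, top-to-bottom): [10, 7, 6, 3, 1]; [8, 5, 4, 1]; [6, 3, 2]; [5, 2, 1]; [2]; [1]. Product of hooks = 145152000. So f^λ = 17! / 145152000 = 355687428096000 / 145152000 = 2450448.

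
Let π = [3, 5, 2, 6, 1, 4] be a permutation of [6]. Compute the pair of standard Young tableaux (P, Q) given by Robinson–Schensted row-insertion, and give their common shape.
P = [1, 4, 6] / [2, 5] / [3];  Q = [1, 2, 4] / [3, 6] / [5];  common shape = (3, 2, 1)

Row-insert the values π_1, π_2, … into P one at a time, bumping the leftmost entry strictly greater than the inserted value down to the next row. The recording tableau Q records, in position (i, j), the step at which that cell was added to P.
  Insert 3 (step 1): P = [3];  Q = [1]
  Insert 5 (step 2): P = [3, 5];  Q = [1, 2]
  Insert 2 (step 3): P = [2, 5] / [3];  Q = [1, 2] / [3]
  Insert 6 (step 4): P = [2, 5, 6] / [3];  Q = [1, 2, 4] / [3]
  Insert 1 (step 5): P = [1, 5, 6] / [2] / [3];  Q = [1, 2, 4] / [3] / [5]
  Insert 4 (step 6): P = [1, 4, 6] / [2, 5] / [3];  Q = [1, 2, 4] / [3, 6] / [5]
Final shape: (3, 2, 1).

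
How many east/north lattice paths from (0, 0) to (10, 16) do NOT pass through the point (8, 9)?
Number of paths = 4436575

Total paths from (0, 0) to (10, 16): C(26, 10) = 5311735. Paths through (8, 9): (paths (0, 0) → (8, 9)) × (paths (8, 9) → (10, 16)) = C(17, 8) · C(9, 2) = 24310 · 36 = 875160. Avoidance count = 5311735 − 875160 = 4436575.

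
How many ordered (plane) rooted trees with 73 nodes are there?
C_72 = 20276890389709399862928998568254641025700

These ordered rooted trees are counted by the Catalan number C_n = (1/(n + 1)) · C(2n, n). For n = 72: C_72 = (1/73) · C(144, 72) = 1480212998448786189993816895482588794876100/73 = 20276890389709399862928998568254641025700.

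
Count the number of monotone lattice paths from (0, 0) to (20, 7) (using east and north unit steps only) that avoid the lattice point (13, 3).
Number of paths = 703230

Total paths from (0, 0) to (20, 7): C(27, 20) = 888030. Paths through (13, 3): (paths (0, 0) → (13, 3)) × (paths (13, 3) → (20, 7)) = C(16, 13) · C(11, 7) = 560 · 330 = 184800. Avoidance count = 888030 − 184800 = 703230.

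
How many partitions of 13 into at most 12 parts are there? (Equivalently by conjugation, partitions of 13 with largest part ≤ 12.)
p(13, parts ≤ 12) = 100

Partitions of 13 with all parts ≤ 12: 12+1, 11+2, 11+1+1, 10+3, 10+2+1, 10+1+1+1, 9+4, 9+3+1, 9+2+2, 9+2+1+1, 9+1+1+1+1, 8+5, 8+4+1, 8+3+2, 8+3+1+1, 8+2+2+1, 8+2+1+1+1, 8+1+1+1+1+1, 7+6, 7+5+1, 7+4+2, 7+4+1+1, 7+3+3, 7+3+2+1, 7+3+1+1+1, 7+2+2+2, 7+2+2+1+1, 7+2+1+1+1+1, 7+1+1+1+1+1+1, 6+6+1, … (100 total). Count = 100.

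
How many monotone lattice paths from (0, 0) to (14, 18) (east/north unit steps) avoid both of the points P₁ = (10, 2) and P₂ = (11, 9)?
Number of paths = 434280790

Inclusion–exclusion. Total paths: C(32, 14) = 471435600. Through P₁: C(12, 10)·C(20, 4) = 319770. Through P₂: C(20, 11)·C(12, 3) = 36951200. Since P₁ is strictly southwest of P₂, a monotone path through both must visit P₁ then P₂; paths through both = C(12, 10)·C(8, 1)·C(12, 3) = 116160. Avoid both = 471435600 − 319770 − 36951200 + 116160 = 434280790.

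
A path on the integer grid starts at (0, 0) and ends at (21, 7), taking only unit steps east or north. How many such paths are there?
Number of paths = 1184040

A monotone lattice path from (0, 0) to (21, 7) consists of 21 east steps and 7 north steps in some order, so it is determined by which 21 of the 28 steps are east. The count is C(28, 21) = 1184040.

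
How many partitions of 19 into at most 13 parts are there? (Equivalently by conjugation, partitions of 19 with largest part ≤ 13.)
p(19, parts ≤ 13) = 471

Use the recurrence p(n, m) = p(n, m−1) + p(n−m, m): either the largest part is < m (count p(n, m−1)) or the largest part is exactly m (remove one copy of m, count p(n−m, m)). With p(0, ·) = 1 this gives p(19, parts ≤ 13) = 471. (By conjugating Young diagrams, this also counts partitions of 19 into at most 13 parts.)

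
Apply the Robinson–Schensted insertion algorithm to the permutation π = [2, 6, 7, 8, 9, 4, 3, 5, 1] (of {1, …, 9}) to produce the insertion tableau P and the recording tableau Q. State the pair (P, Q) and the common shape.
P = [1, 3, 5, 8, 9] / [2, 7] / [4] / [6];  Q = [1, 2, 3, 4, 5] / [6, 8] / [7] / [9];  common shape = (5, 2, 1, 1)

Row-insert the values π_1, π_2, … into P one at a time, bumping the leftmost entry strictly greater than the inserted value down to the next row. The recording tableau Q records, in position (i, j), the step at which that cell was added to P.
  Insert 2 (step 1): P = [2];  Q = [1]
  Insert 6 (step 2): P = [2, 6];  Q = [1, 2]
  Insert 7 (step 3): P = [2, 6, 7];  Q = [1, 2, 3]
  Insert 8 (step 4): P = [2, 6, 7, 8];  Q = [1, 2, 3, 4]
  Insert 9 (step 5): P = [2, 6, 7, 8, 9];  Q = [1, 2, 3, 4, 5]
  Insert 4 (step 6): P = [2, 4, 7, 8, 9] / [6];  Q = [1, 2, 3, 4, 5] / [6]
  Insert 3 (step 7): P = [2, 3, 7, 8, 9] / [4] / [6];  Q = [1, 2, 3, 4, 5] / [6] / [7]
  Insert 5 (step 8): P = [2, 3, 5, 8, 9] / [4, 7] / [6];  Q = [1, 2, 3, 4, 5] / [6, 8] / [7]
  Insert 1 (step 9): P = [1, 3, 5, 8, 9] / [2, 7] / [4] / [6];  Q = [1, 2, 3, 4, 5] / [6, 8] / [7] / [9]
Final shape: (5, 2, 1, 1).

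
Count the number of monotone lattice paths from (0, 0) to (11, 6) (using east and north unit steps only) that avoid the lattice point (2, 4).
Number of paths = 11551

Total paths from (0, 0) to (11, 6): C(17, 11) = 12376. Paths through (2, 4): (paths (0, 0) → (2, 4)) × (paths (2, 4) → (11, 6)) = C(6, 2) · C(11, 9) = 15 · 55 = 825. Avoidance count = 12376 − 825 = 11551.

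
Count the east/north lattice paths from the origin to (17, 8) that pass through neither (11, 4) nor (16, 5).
Number of paths = 746289

Inclusion–exclusion. Total paths: C(25, 17) = 1081575. Through P₁: C(15, 11)·C(10, 6) = 286650. Through P₂: C(21, 16)·C(4, 1) = 81396. Since P₁ is strictly southwest of P₂, a monotone path through both must visit P₁ then P₂; paths through both = C(15, 11)·C(6, 5)·C(4, 1) = 32760. Avoid both = 1081575 − 286650 − 81396 + 32760 = 746289.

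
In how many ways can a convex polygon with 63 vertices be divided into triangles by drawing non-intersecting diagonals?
C_61 = 6182127958584855650487080847216336

These polygon triangulations are counted by the Catalan number C_n = (1/(n + 1)) · C(2n, n). For n = 61: C_61 = (1/62) · C(122, 61) = 383291933432261050330199012527412832/62 = 6182127958584855650487080847216336.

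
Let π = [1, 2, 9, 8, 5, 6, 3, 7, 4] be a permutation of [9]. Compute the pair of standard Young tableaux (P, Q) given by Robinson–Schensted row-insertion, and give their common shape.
P = [1, 2, 3, 4, 7] / [5, 6] / [8] / [9];  Q = [1, 2, 3, 6, 8] / [4, 9] / [5] / [7];  common shape = (5, 2, 1, 1)

Row-insert the values π_1, π_2, … into P one at a time, bumping the leftmost entry strictly greater than the inserted value down to the next row. The recording tableau Q records, in position (i, j), the step at which that cell was added to P.
  Insert 1 (step 1): P = [1];  Q = [1]
  Insert 2 (step 2): P = [1, 2];  Q = [1, 2]
  Insert 9 (step 3): P = [1, 2, 9];  Q = [1, 2, 3]
  Insert 8 (step 4): P = [1, 2, 8] / [9];  Q = [1, 2, 3] / [4]
  Insert 5 (step 5): P = [1, 2, 5] / [8] / [9];  Q = [1, 2, 3] / [4] / [5]
  Insert 6 (step 6): P = [1, 2, 5, 6] / [8] / [9];  Q = [1, 2, 3, 6] / [4] / [5]
  Insert 3 (step 7): P = [1, 2, 3, 6] / [5] / [8] / [9];  Q = [1, 2, 3, 6] / [4] / [5] / [7]
  Insert 7 (step 8): P = [1, 2, 3, 6, 7] / [5] / [8] / [9];  Q = [1, 2, 3, 6, 8] / [4] / [5] / [7]
  Insert 4 (step 9): P = [1, 2, 3, 4, 7] / [5, 6] / [8] / [9];  Q = [1, 2, 3, 6, 8] / [4, 9] / [5] / [7]
Final shape: (5, 2, 1, 1).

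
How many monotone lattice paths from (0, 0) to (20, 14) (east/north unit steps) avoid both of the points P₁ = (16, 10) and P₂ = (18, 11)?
Number of paths = 833533340

Inclusion–exclusion. Total paths: C(34, 20) = 1391975640. Through P₁: C(26, 16)·C(8, 4) = 371821450. Through P₂: C(29, 18)·C(5, 2) = 345972900. Since P₁ is strictly southwest of P₂, a monotone path through both must visit P₁ then P₂; paths through both = C(26, 16)·C(3, 2)·C(5, 2) = 159352050. Avoid both = 1391975640 − 371821450 − 345972900 + 159352050 = 833533340.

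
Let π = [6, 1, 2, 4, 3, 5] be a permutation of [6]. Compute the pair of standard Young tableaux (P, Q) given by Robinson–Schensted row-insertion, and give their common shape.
P = [1, 2, 3, 5] / [4] / [6];  Q = [1, 3, 4, 6] / [2] / [5];  common shape = (4, 1, 1)

Row-insert the values π_1, π_2, … into P one at a time, bumping the leftmost entry strictly greater than the inserted value down to the next row. The recording tableau Q records, in position (i, j), the step at which that cell was added to P.
  Insert 6 (step 1): P = [6];  Q = [1]
  Insert 1 (step 2): P = [1] / [6];  Q = [1] / [2]
  Insert 2 (step 3): P = [1, 2] / [6];  Q = [1, 3] / [2]
  Insert 4 (step 4): P = [1, 2, 4] / [6];  Q = [1, 3, 4] / [2]
  Insert 3 (step 5): P = [1, 2, 3] / [4] / [6];  Q = [1, 3, 4] / [2] / [5]
  Insert 5 (step 6): P = [1, 2, 3, 5] / [4] / [6];  Q = [1, 3, 4, 6] / [2] / [5]
Final shape: (4, 1, 1).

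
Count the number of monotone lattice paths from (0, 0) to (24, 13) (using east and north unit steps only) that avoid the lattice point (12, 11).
Number of paths = 3439428202

Total paths from (0, 0) to (24, 13): C(37, 24) = 3562467300. Paths through (12, 11): (paths (0, 0) → (12, 11)) × (paths (12, 11) → (24, 13)) = C(23, 12) · C(14, 12) = 1352078 · 91 = 123039098. Avoidance count = 3562467300 − 123039098 = 3439428202.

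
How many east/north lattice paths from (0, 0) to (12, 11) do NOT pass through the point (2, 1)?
Number of paths = 797810

Total paths from (0, 0) to (12, 11): C(23, 12) = 1352078. Paths through (2, 1): (paths (0, 0) → (2, 1)) × (paths (2, 1) → (12, 11)) = C(3, 2) · C(20, 10) = 3 · 184756 = 554268. Avoidance count = 1352078 − 554268 = 797810.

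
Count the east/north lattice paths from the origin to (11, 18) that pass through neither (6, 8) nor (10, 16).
Number of paths = 14103531

Inclusion–exclusion. Total paths: C(29, 11) = 34597290. Through P₁: C(14, 6)·C(15, 5) = 9018009. Through P₂: C(26, 10)·C(3, 1) = 15935205. Since P₁ is strictly southwest of P₂, a monotone path through both must visit P₁ then P₂; paths through both = C(14, 6)·C(12, 4)·C(3, 1) = 4459455. Avoid both = 34597290 − 9018009 − 15935205 + 4459455 = 14103531.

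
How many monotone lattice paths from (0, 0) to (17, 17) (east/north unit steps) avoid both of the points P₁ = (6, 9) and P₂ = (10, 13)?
Number of paths = 1693392030

Inclusion–exclusion. Total paths: C(34, 17) = 2333606220. Through P₁: C(15, 6)·C(19, 11) = 378287910. Through P₂: C(23, 10)·C(11, 7) = 377541780. Since P₁ is strictly southwest of P₂, a monotone path through both must visit P₁ then P₂; paths through both = C(15, 6)·C(8, 4)·C(11, 7) = 115615500. Avoid both = 2333606220 − 378287910 − 377541780 + 115615500 = 1693392030.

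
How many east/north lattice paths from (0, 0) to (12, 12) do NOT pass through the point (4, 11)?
Number of paths = 2691871

Total paths from (0, 0) to (12, 12): C(24, 12) = 2704156. Paths through (4, 11): (paths (0, 0) → (4, 11)) × (paths (4, 11) → (12, 12)) = C(15, 4) · C(9, 8) = 1365 · 9 = 12285. Avoidance count = 2704156 − 12285 = 2691871.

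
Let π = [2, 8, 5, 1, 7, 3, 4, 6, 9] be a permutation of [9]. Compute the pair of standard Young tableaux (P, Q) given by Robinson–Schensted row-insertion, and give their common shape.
P = [1, 3, 4, 6, 9] / [2, 5, 7] / [8];  Q = [1, 2, 5, 8, 9] / [3, 6, 7] / [4];  common shape = (5, 3, 1)

Row-insert the values π_1, π_2, … into P one at a time, bumping the leftmost entry strictly greater than the inserted value down to the next row. The recording tableau Q records, in position (i, j), the step at which that cell was added to P.
  Insert 2 (step 1): P = [2];  Q = [1]
  Insert 8 (step 2): P = [2, 8];  Q = [1, 2]
  Insert 5 (step 3): P = [2, 5] / [8];  Q = [1, 2] / [3]
  Insert 1 (step 4): P = [1, 5] / [2] / [8];  Q = [1, 2] / [3] / [4]
  Insert 7 (step 5): P = [1, 5, 7] / [2] / [8];  Q = [1, 2, 5] / [3] / [4]
  Insert 3 (step 6): P = [1, 3, 7] / [2, 5] / [8];  Q = [1, 2, 5] / [3, 6] / [4]
  Insert 4 (step 7): P = [1, 3, 4] / [2, 5, 7] / [8];  Q = [1, 2, 5] / [3, 6, 7] / [4]
  Insert 6 (step 8): P = [1, 3, 4, 6] / [2, 5, 7] / [8];  Q = [1, 2, 5, 8] / [3, 6, 7] / [4]
  Insert 9 (step 9): P = [1, 3, 4, 6, 9] / [2, 5, 7] / [8];  Q = [1, 2, 5, 8, 9] / [3, 6, 7] / [4]
Final shape: (5, 3, 1).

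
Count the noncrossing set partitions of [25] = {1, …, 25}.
C_25 = 4861946401452

These noncrossing partitions are counted by the Catalan number C_n = (1/(n + 1)) · C(2n, n). For n = 25: C_25 = (1/26) · C(50, 25) = 126410606437752/26 = 4861946401452.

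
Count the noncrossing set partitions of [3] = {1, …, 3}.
C_3 = 5

These noncrossing partitions are counted by the Catalan number C_n = (1/(n + 1)) · C(2n, n). For n = 3: C_3 = (1/4) · C(6, 3) = 20/4 = 5.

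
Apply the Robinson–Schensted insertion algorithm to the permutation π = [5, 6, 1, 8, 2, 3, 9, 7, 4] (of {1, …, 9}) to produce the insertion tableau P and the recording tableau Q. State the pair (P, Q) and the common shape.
P = [1, 2, 3, 4] / [5, 6, 7, 9] / [8];  Q = [1, 2, 4, 7] / [3, 5, 6, 8] / [9];  common shape = (4, 4, 1)

Row-insert the values π_1, π_2, … into P one at a time, bumping the leftmost entry strictly greater than the inserted value down to the next row. The recording tableau Q records, in position (i, j), the step at which that cell was added to P.
  Insert 5 (step 1): P = [5];  Q = [1]
  Insert 6 (step 2): P = [5, 6];  Q = [1, 2]
  Insert 1 (step 3): P = [1, 6] / [5];  Q = [1, 2] / [3]
  Insert 8 (step 4): P = [1, 6, 8] / [5];  Q = [1, 2, 4] / [3]
  Insert 2 (step 5): P = [1, 2, 8] / [5, 6];  Q = [1, 2, 4] / [3, 5]
  Insert 3 (step 6): P = [1, 2, 3] / [5, 6, 8];  Q = [1, 2, 4] / [3, 5, 6]
  Insert 9 (step 7): P = [1, 2, 3, 9] / [5, 6, 8];  Q = [1, 2, 4, 7] / [3, 5, 6]
  Insert 7 (step 8): P = [1, 2, 3, 7] / [5, 6, 8, 9];  Q = [1, 2, 4, 7] / [3, 5, 6, 8]
  Insert 4 (step 9): P = [1, 2, 3, 4] / [5, 6, 7, 9] / [8];  Q = [1, 2, 4, 7] / [3, 5, 6, 8] / [9]
Final shape: (4, 4, 1).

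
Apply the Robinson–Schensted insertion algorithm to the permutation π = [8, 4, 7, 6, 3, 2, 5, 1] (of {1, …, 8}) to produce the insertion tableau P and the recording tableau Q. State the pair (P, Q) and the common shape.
P = [1, 5] / [2, 6] / [3] / [4] / [7] / [8];  Q = [1, 3] / [2, 7] / [4] / [5] / [6] / [8];  common shape = (2, 2, 1, 1, 1, 1)

Row-insert the values π_1, π_2, … into P one at a time, bumping the leftmost entry strictly greater than the inserted value down to the next row. The recording tableau Q records, in position (i, j), the step at which that cell was added to P.
  Insert 8 (step 1): P = [8];  Q = [1]
  Insert 4 (step 2): P = [4] / [8];  Q = [1] / [2]
  Insert 7 (step 3): P = [4, 7] / [8];  Q = [1, 3] / [2]
  Insert 6 (step 4): P = [4, 6] / [7] / [8];  Q = [1, 3] / [2] / [4]
  Insert 3 (step 5): P = [3, 6] / [4] / [7] / [8];  Q = [1, 3] / [2] / [4] / [5]
  Insert 2 (step 6): P = [2, 6] / [3] / [4] / [7] / [8];  Q = [1, 3] / [2] / [4] / [5] / [6]
  Insert 5 (step 7): P = [2, 5] / [3, 6] / [4] / [7] / [8];  Q = [1, 3] / [2, 7] / [4] / [5] / [6]
  Insert 1 (step 8): P = [1, 5] / [2, 6] / [3] / [4] / [7] / [8];  Q = [1, 3] / [2, 7] / [4] / [5] / [6] / [8]
Final shape: (2, 2, 1, 1, 1, 1).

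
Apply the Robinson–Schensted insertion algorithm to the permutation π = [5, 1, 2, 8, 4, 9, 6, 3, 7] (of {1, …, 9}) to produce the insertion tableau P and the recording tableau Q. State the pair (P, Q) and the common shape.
P = [1, 2, 3, 6, 7] / [4, 8, 9] / [5];  Q = [1, 3, 4, 6, 9] / [2, 5, 7] / [8];  common shape = (5, 3, 1)

Row-insert the values π_1, π_2, … into P one at a time, bumping the leftmost entry strictly greater than the inserted value down to the next row. The recording tableau Q records, in position (i, j), the step at which that cell was added to P.
  Insert 5 (step 1): P = [5];  Q = [1]
  Insert 1 (step 2): P = [1] / [5];  Q = [1] / [2]
  Insert 2 (step 3): P = [1, 2] / [5];  Q = [1, 3] / [2]
  Insert 8 (step 4): P = [1, 2, 8] / [5];  Q = [1, 3, 4] / [2]
  Insert 4 (step 5): P = [1, 2, 4] / [5, 8];  Q = [1, 3, 4] / [2, 5]
  Insert 9 (step 6): P = [1, 2, 4, 9] / [5, 8];  Q = [1, 3, 4, 6] / [2, 5]
  Insert 6 (step 7): P = [1, 2, 4, 6] / [5, 8, 9];  Q = [1, 3, 4, 6] / [2, 5, 7]
  Insert 3 (step 8): P = [1, 2, 3, 6] / [4, 8, 9] / [5];  Q = [1, 3, 4, 6] / [2, 5, 7] / [8]
  Insert 7 (step 9): P = [1, 2, 3, 6, 7] / [4, 8, 9] / [5];  Q = [1, 3, 4, 6, 9] / [2, 5, 7] / [8]
Final shape: (5, 3, 1).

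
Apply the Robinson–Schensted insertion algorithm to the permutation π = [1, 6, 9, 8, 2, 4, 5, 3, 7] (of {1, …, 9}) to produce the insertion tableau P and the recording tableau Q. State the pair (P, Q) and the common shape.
P = [1, 2, 3, 5, 7] / [4, 8] / [6] / [9];  Q = [1, 2, 3, 7, 9] / [4, 6] / [5] / [8];  common shape = (5, 2, 1, 1)

Row-insert the values π_1, π_2, … into P one at a time, bumping the leftmost entry strictly greater than the inserted value down to the next row. The recording tableau Q records, in position (i, j), the step at which that cell was added to P.
  Insert 1 (step 1): P = [1];  Q = [1]
  Insert 6 (step 2): P = [1, 6];  Q = [1, 2]
  Insert 9 (step 3): P = [1, 6, 9];  Q = [1, 2, 3]
  Insert 8 (step 4): P = [1, 6, 8] / [9];  Q = [1, 2, 3] / [4]
  Insert 2 (step 5): P = [1, 2, 8] / [6] / [9];  Q = [1, 2, 3] / [4] / [5]
  Insert 4 (step 6): P = [1, 2, 4] / [6, 8] / [9];  Q = [1, 2, 3] / [4, 6] / [5]
  Insert 5 (step 7): P = [1, 2, 4, 5] / [6, 8] / [9];  Q = [1, 2, 3, 7] / [4, 6] / [5]
  Insert 3 (step 8): P = [1, 2, 3, 5] / [4, 8] / [6] / [9];  Q = [1, 2, 3, 7] / [4, 6] / [5] / [8]
  Insert 7 (step 9): P = [1, 2, 3, 5, 7] / [4, 8] / [6] / [9];  Q = [1, 2, 3, 7, 9] / [4, 6] / [5] / [8]
Final shape: (5, 2, 1, 1).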